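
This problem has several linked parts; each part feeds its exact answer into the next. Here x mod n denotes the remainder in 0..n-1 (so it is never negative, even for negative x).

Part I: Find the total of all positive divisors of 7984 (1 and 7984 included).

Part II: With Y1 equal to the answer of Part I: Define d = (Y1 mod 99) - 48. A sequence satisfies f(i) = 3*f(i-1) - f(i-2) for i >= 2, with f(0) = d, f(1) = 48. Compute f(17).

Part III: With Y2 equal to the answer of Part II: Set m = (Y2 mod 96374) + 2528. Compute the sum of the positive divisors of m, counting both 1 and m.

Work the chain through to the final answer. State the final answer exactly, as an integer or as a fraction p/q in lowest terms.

131328

Part I: 7984 = 2^4 * 499; sigma = (1 + 2 + 4 + 8 + 16) * (1 + 499) = 31 * 500 = 15500; answer 15500
Part II: Y1 = 15500; d = 8; f(2) = 3*(48) - 1*(8) = 136; iterating: f(2)=136, f(3)=360, f(4)=944, f(5)=2472, f(6)=6472, f(7)=16944, f(8)=44360, f(9)=116136, f(10)=304048, f(11)=796008, f(12)=2083976, f(13)=5455920, f(14)=14283784, f(15)=37395432, f(16)=97902512, f(17)=256312104; answer 256312104
Part III: Y2 = 256312104; m = 56166; 56166 = 2 * 3 * 11 * 23 * 37; sigma = (1 + 2) * (1 + 3) * (1 + 11) * (1 + 23) * (1 + 37) = 3 * 4 * 12 * 24 * 38 = 131328; answer 131328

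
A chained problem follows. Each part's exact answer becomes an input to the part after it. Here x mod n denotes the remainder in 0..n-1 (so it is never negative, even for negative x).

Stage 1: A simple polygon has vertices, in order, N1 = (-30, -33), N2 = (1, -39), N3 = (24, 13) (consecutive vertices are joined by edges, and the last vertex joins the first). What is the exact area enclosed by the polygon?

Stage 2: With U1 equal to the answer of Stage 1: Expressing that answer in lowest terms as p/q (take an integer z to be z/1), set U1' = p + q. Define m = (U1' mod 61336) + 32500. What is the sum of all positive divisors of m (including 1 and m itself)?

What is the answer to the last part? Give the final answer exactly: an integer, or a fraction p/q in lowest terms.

75600

Stage 1: cross terms: (-30*-39 - 1*-33)=1203, (1*13 - 24*-39)=949, (24*-33 - -30*13)=-402; twice the area = |1750| = 1750; area = 875; answer 875
Stage 2: U1 = 875; threaded value p + q = 876; m = 33376; 33376 = 2^5 * 7 * 149; sigma = (1 + 2 + 4 + 8 + 16 + 32) * (1 + 7) * (1 + 149) = 63 * 8 * 150 = 75600; answer 75600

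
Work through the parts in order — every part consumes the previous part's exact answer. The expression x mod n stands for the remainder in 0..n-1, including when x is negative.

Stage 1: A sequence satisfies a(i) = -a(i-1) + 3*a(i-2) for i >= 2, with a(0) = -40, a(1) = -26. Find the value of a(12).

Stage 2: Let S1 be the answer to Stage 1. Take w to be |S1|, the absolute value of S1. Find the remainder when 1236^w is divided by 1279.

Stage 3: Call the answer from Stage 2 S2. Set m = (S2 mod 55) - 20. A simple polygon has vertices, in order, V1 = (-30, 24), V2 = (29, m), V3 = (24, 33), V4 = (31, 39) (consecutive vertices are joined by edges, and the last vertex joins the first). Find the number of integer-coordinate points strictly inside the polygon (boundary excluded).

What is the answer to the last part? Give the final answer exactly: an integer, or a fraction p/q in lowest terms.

449

Stage 1: a(2) = -1*(-26) + 3*(-40) = -94; iterating: a(2)=-94, a(3)=16, a(4)=-298, a(5)=346, a(6)=-1240, a(7)=2278, a(8)=-5998, a(9)=12832, a(10)=-30826, a(11)=69322, a(12)=-161800; answer -161800
Stage 2: S1 = -161800; w = 161800; squarings mod 1279: 1236^1=1236, 1236^2=570, 1236^4=34, 1236^8=1156, 1236^16=1060, 1236^32=638, 1236^64=322, 1236^128=85, 1236^256=830, 1236^512=798, 1236^1024=1141, 1236^2048=1138, 1236^4096=696, 1236^8192=954, 1236^16384=747, 1236^32768=365, 1236^65536=209, 1236^131072=195; 1236^161800 = 1236^8 * 1236^2048 * 1236^4096 * 1236^8192 * 1236^16384 * 1236^131072 = 207 (mod 1279); answer 207
Stage 3: S2 = 207; m = 22; cross terms: (-30*22 - 29*24)=-1356, (29*33 - 24*22)=429, (24*39 - 31*33)=-87, (31*24 - -30*39)=1914; twice the area = |900| = 900; area = 450; boundary points = 1 + 1 + 1 + 1 = 4; strictly interior points = area - boundary/2 + 1 = 449; answer 449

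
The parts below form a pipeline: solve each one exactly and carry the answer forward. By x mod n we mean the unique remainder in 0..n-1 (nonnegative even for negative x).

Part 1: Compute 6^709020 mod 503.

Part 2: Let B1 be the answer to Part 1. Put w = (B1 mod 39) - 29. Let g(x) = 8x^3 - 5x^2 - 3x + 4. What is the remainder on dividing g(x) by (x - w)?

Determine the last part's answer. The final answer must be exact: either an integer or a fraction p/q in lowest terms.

3756

Part 1: squarings mod 503: 6^1=6, 6^2=36, 6^4=290, 6^8=99, 6^16=244, 6^32=182, 6^64=429, 6^128=446, 6^256=231, 6^512=43, 6^1024=340, 6^2048=413, 6^4096=52, 6^8192=189, 6^16384=8, 6^32768=64, 6^65536=72, 6^131072=154, 6^262144=75, 6^524288=92; 6^709020 = 6^4 * 6^8 * 6^16 * 6^128 * 6^256 * 6^4096 * 6^16384 * 6^32768 * 6^131072 * 6^524288 = 427 (mod 503); answer 427
Part 2: B1 = 427; w = 8; remainder = value at the root: 8*(8)^3 - 5*(8)^2 - 3*(8)^1 + 4 = (4096) + (-320) + (-24) + (4) = 3756; answer 3756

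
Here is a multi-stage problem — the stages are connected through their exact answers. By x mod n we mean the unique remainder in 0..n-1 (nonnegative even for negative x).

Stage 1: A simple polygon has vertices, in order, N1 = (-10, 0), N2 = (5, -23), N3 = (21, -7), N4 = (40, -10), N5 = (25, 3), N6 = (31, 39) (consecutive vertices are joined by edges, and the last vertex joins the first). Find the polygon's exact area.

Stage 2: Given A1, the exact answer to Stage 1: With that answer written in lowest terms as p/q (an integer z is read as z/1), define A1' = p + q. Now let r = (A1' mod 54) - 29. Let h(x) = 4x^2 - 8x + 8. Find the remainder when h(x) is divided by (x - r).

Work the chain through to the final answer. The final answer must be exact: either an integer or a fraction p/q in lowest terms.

Stage 1: cross terms: (-10*-23 - 5*0)=230, (5*-7 - 21*-23)=448, (21*-10 - 40*-7)=70, (40*3 - 25*-10)=370, (25*39 - 31*3)=882, (31*0 - -10*39)=390; twice the area = |2390| = 2390; area = 1195; answer 1195
Stage 2: A1 = 1195; threaded value p + q = 1196; r = -21; remainder = value at the root: 4*(-21)^2 - 8*(-21)^1 + 8 = (1764) + (168) + (8) = 1940; answer 1940

1940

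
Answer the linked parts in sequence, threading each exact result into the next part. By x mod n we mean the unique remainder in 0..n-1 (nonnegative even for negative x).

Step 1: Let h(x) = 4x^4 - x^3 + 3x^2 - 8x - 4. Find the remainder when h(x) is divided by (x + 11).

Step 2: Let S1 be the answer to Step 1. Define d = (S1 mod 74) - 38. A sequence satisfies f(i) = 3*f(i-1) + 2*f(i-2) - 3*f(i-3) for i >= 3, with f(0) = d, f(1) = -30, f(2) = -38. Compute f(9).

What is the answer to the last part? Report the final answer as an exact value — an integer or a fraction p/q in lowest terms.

Step 1: remainder = value at the root: 4*(-11)^4 - 1*(-11)^3 + 3*(-11)^2 - 8*(-11)^1 - 4 = (58564) + (1331) + (363) + (88) + (-4) = 60342; answer 60342
Step 2: S1 = 60342; d = -6; f(3) = 3*(-38) + 2*(-30) - 3*(-6) = -156; iterating: f(3)=-156, f(4)=-454, f(5)=-1560, f(6)=-5120, f(7)=-17118, f(8)=-56914, f(9)=-189618; answer -189618

-189618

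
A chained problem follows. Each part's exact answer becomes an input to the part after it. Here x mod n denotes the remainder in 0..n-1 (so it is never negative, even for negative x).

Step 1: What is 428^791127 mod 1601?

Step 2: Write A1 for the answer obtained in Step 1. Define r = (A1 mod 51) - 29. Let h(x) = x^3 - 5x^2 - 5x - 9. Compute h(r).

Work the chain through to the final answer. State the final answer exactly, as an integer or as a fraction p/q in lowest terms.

-5305

Step 1: squarings mod 1601: 428^1=428, 428^2=670, 428^4=620, 428^8=160, 428^16=1585, 428^32=256, 428^64=1496, 428^128=1419, 428^256=1104, 428^512=455, 428^1024=496, 428^2048=1063, 428^4096=1264, 428^8192=1499, 428^16384=798, 428^32768=1207, 428^65536=1540, 428^131072=519, 428^262144=393, 428^524288=753; 428^791127 = 428^1 * 428^2 * 428^4 * 428^16 * 428^64 * 428^512 * 428^4096 * 428^262144 * 428^524288 = 829 (mod 1601); answer 829
Step 2: A1 = 829; r = -16; 1*(-16)^3 - 5*(-16)^2 - 5*(-16)^1 - 9 = (-4096) + (-1280) + (80) + (-9) = -5305; answer -5305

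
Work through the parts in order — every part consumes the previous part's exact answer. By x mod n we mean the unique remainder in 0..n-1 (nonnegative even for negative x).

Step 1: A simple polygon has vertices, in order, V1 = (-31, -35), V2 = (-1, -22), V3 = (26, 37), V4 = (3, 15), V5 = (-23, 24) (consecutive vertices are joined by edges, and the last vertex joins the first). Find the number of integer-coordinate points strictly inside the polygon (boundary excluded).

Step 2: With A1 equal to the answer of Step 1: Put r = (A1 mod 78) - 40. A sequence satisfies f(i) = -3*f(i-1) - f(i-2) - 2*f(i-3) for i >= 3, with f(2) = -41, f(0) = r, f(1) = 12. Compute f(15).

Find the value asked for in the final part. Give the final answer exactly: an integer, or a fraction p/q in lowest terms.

15440267

Step 1: cross terms: (-31*-22 - -1*-35)=647, (-1*37 - 26*-22)=535, (26*15 - 3*37)=279, (3*24 - -23*15)=417, (-23*-35 - -31*24)=1549; twice the area = |3427| = 3427; area = 3427/2; boundary points = 1 + 1 + 1 + 1 + 1 = 5; strictly interior points = area - boundary/2 + 1 = 1712; answer 1712
Step 2: A1 = 1712; r = 34; f(3) = -3*(-41) - 1*(12) - 2*(34) = 43; iterating: f(3)=43, f(4)=-112, f(5)=375, f(6)=-1099, f(7)=3146, f(8)=-9089, f(9)=26319, f(10)=-76160, f(11)=220339, f(12)=-637495, f(13)=1844466, f(14)=-5336581, f(15)=15440267; answer 15440267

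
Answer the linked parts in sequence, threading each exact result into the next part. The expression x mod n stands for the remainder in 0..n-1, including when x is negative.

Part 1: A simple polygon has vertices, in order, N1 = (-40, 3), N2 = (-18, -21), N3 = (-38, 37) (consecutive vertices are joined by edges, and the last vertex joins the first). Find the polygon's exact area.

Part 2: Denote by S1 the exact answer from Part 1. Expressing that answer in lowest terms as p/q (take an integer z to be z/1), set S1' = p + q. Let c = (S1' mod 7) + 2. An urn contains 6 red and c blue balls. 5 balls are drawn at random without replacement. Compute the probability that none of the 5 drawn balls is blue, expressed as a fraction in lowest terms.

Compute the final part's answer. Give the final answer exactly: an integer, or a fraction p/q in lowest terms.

Part 1: cross terms: (-40*-21 - -18*3)=894, (-18*37 - -38*-21)=-1464, (-38*3 - -40*37)=1366; twice the area = |796| = 796; area = 398; answer 398
Part 2: S1 = 398; threaded value p + q = 399; c = 2; total draws C(8,5) = 56; favorable C(6,5) = 6; P = 3/28; answer 3/28

3/28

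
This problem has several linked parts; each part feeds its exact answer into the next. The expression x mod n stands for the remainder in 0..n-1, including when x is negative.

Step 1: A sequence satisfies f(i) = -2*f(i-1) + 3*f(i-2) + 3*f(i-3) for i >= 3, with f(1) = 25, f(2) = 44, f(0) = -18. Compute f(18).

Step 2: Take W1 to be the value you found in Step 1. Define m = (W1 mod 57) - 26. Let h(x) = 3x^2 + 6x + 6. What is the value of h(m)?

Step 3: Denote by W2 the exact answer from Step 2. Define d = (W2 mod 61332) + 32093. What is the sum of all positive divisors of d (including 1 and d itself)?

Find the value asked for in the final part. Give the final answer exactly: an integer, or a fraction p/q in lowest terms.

40032

Step 1: f(3) = -2*(44) + 3*(25) + 3*(-18) = -67; iterating: f(3)=-67, f(4)=341, f(5)=-751, f(6)=2324, f(7)=-5878, f(8)=16475, f(9)=-43612, f(10)=119015, f(11)=-319441, f(12)=865091, f(13)=-2331460, f(14)=6299870, f(15)=-16998847, f(16)=45902924, f(17)=-123902779, f(18)=334517789; answer 334517789
Step 2: W1 = 334517789; m = -18; 3*(-18)^2 + 6*(-18)^1 + 6 = (972) + (-108) + (6) = 870; answer 870
Step 3: W2 = 870; d = 32963; 32963 = 7 * 17 * 277; sigma = (1 + 7) * (1 + 17) * (1 + 277) = 8 * 18 * 278 = 40032; answer 40032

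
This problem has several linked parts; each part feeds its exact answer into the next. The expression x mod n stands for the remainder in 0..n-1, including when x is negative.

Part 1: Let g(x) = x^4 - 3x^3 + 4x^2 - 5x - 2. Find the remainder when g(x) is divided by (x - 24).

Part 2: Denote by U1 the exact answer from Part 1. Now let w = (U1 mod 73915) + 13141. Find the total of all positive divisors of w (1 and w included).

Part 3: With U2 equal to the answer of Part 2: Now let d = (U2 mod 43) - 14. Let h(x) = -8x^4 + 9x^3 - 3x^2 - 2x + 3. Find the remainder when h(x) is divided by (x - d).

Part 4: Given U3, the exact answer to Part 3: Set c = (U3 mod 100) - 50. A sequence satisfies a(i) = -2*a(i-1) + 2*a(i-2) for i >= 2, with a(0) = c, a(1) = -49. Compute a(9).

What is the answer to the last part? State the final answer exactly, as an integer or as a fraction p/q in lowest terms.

Part 1: remainder = value at the root: 1*(24)^4 - 3*(24)^3 + 4*(24)^2 - 5*(24)^1 - 2 = (331776) + (-41472) + (2304) + (-120) + (-2) = 292486; answer 292486
Part 2: U1 = 292486; w = 83882; 83882 = 2 * 41941; sigma = (1 + 2) * (1 + 41941) = 3 * 41942 = 125826; answer 125826
Part 3: U2 = 125826; d = -6; remainder = value at the root: -8*(-6)^4 + 9*(-6)^3 - 3*(-6)^2 - 2*(-6)^1 + 3 = (-10368) + (-1944) + (-108) + (12) + (3) = -12405; answer -12405
Part 4: U3 = -12405; c = 45; a(2) = -2*(-49) + 2*(45) = 188; iterating: a(2)=188, a(3)=-474, a(4)=1324, a(5)=-3596, a(6)=9840, a(7)=-26872, a(8)=73424, a(9)=-200592; answer -200592

-200592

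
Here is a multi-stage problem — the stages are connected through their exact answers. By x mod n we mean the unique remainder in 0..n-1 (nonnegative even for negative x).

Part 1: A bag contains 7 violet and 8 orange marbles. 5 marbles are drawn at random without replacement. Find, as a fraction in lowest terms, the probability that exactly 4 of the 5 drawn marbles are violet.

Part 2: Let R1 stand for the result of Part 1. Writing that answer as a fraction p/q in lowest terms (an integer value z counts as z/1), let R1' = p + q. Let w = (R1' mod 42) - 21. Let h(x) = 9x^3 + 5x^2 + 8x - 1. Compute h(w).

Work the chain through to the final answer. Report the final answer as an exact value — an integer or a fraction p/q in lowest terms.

-23829

Part 1: total draws C(15,5) = 3003; favorable C(7,4)*C(8,1) = 280; P = 40/429; answer 40/429
Part 2: R1 = 40/429; threaded value p + q = 469; w = -14; 9*(-14)^3 + 5*(-14)^2 + 8*(-14)^1 - 1 = (-24696) + (980) + (-112) + (-1) = -23829; answer -23829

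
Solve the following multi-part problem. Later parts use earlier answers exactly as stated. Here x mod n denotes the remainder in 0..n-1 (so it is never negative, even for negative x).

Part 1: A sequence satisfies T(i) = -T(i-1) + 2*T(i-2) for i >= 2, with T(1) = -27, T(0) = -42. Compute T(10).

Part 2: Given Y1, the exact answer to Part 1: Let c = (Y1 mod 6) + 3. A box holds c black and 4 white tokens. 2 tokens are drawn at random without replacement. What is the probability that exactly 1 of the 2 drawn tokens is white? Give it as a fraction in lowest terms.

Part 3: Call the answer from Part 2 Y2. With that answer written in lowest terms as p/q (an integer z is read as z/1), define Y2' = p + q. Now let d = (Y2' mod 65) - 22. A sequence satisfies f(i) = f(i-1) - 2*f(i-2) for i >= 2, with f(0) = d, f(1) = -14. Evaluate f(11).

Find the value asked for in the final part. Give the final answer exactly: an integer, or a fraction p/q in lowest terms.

Part 1: T(2) = -1*(-27) + 2*(-42) = -57; iterating: T(2)=-57, T(3)=3, T(4)=-117, T(5)=123, T(6)=-357, T(7)=603, T(8)=-1317, T(9)=2523, T(10)=-5157; answer -5157
Part 2: Y1 = -5157; c = 6; total draws C(10,2) = 45; favorable C(4,1)*C(6,1) = 24; P = 8/15; answer 8/15
Part 3: Y2 = 8/15; threaded value p + q = 23; d = 1; f(2) = 1*(-14) - 2*(1) = -16; iterating: f(2)=-16, f(3)=12, f(4)=44, f(5)=20, f(6)=-68, f(7)=-108, f(8)=28, f(9)=244, f(10)=188, f(11)=-300; answer -300

-300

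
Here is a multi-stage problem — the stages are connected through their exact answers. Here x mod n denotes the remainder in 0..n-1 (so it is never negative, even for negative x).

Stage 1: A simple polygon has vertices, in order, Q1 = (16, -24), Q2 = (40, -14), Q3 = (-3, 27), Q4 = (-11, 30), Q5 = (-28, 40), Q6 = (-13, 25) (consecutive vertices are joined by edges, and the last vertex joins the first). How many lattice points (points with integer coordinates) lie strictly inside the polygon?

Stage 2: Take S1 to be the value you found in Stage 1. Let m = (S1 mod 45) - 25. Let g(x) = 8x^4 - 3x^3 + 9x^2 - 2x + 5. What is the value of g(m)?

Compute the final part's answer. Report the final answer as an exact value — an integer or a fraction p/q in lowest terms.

Stage 1: cross terms: (16*-14 - 40*-24)=736, (40*27 - -3*-14)=1038, (-3*30 - -11*27)=207, (-11*40 - -28*30)=400, (-28*25 - -13*40)=-180, (-13*-24 - 16*25)=-88; twice the area = |2113| = 2113; area = 2113/2; boundary points = 2 + 1 + 1 + 1 + 15 + 1 = 21; strictly interior points = area - boundary/2 + 1 = 1047; answer 1047
Stage 2: S1 = 1047; m = -13; 8*(-13)^4 - 3*(-13)^3 + 9*(-13)^2 - 2*(-13)^1 + 5 = (228488) + (6591) + (1521) + (26) + (5) = 236631; answer 236631

236631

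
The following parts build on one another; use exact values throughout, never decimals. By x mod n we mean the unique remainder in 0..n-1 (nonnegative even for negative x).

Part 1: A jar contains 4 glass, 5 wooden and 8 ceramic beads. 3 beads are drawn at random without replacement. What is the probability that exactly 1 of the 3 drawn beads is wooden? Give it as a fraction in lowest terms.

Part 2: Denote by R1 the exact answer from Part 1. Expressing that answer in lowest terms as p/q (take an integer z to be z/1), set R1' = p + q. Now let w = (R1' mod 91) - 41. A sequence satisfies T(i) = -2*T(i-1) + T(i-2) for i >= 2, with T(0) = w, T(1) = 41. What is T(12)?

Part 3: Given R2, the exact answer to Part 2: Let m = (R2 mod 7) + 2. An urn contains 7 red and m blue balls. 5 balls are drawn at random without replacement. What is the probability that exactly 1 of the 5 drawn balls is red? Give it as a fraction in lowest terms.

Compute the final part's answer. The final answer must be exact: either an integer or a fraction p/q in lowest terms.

35/429

Part 1: total draws C(17,3) = 680; favorable C(5,1)*C(12,2) = 330; P = 33/68; answer 33/68
Part 2: R1 = 33/68; threaded value p + q = 101; w = -31; T(2) = -2*(41) + 1*(-31) = -113; iterating: T(2)=-113, T(3)=267, T(4)=-647, T(5)=1561, T(6)=-3769, T(7)=9099, T(8)=-21967, T(9)=53033, T(10)=-128033, T(11)=309099, T(12)=-746231; answer -746231
Part 3: R2 = -746231; m = 6; total draws C(13,5) = 1287; favorable C(7,1)*C(6,4) = 105; P = 35/429; answer 35/429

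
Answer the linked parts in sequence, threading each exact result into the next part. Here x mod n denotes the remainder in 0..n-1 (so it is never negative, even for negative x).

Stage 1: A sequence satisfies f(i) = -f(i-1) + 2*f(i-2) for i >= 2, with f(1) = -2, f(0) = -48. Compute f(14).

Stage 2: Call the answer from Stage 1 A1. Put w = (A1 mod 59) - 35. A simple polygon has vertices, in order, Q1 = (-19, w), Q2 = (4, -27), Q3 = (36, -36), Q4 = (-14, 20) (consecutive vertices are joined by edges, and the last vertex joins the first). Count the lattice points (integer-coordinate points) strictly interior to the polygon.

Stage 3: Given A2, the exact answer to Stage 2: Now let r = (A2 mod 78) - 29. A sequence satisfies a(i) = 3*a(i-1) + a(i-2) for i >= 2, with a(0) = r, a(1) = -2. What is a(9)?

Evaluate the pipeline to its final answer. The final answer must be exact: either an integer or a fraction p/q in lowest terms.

Stage 1: f(2) = -1*(-2) + 2*(-48) = -94; iterating: f(2)=-94, f(3)=90, f(4)=-278, f(5)=458, f(6)=-1014, f(7)=1930, f(8)=-3958, f(9)=7818, f(10)=-15734, f(11)=31370, f(12)=-62838, f(13)=125578, f(14)=-251254; answer -251254
Stage 2: A1 = -251254; w = -8; cross terms: (-19*-27 - 4*-8)=545, (4*-36 - 36*-27)=828, (36*20 - -14*-36)=216, (-14*-8 - -19*20)=492; twice the area = |2081| = 2081; area = 2081/2; boundary points = 1 + 1 + 2 + 1 = 5; strictly interior points = area - boundary/2 + 1 = 1039; answer 1039
Stage 3: A2 = 1039; r = -4; a(2) = 3*(-2) + 1*(-4) = -10; iterating: a(2)=-10, a(3)=-32, a(4)=-106, a(5)=-350, a(6)=-1156, a(7)=-3818, a(8)=-12610, a(9)=-41648; answer -41648

-41648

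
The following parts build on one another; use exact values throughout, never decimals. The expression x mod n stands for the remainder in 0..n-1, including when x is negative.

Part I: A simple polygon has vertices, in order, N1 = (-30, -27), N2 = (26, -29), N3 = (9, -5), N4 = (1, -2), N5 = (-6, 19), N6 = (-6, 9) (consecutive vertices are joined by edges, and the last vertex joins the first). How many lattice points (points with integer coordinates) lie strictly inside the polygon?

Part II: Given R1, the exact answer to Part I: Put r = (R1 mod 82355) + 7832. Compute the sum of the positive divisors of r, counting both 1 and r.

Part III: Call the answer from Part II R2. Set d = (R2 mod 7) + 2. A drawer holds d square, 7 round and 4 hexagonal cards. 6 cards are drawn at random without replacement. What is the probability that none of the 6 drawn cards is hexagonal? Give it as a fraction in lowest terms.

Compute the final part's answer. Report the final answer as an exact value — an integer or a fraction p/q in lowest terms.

6/65

Part I: cross terms: (-30*-29 - 26*-27)=1572, (26*-5 - 9*-29)=131, (9*-2 - 1*-5)=-13, (1*19 - -6*-2)=7, (-6*9 - -6*19)=60, (-6*-27 - -30*9)=432; twice the area = |2189| = 2189; area = 2189/2; boundary points = 2 + 1 + 1 + 7 + 10 + 12 = 33; strictly interior points = area - boundary/2 + 1 = 1079; answer 1079
Part II: R1 = 1079; r = 8911; 8911 = 7 * 19 * 67; sigma = (1 + 7) * (1 + 19) * (1 + 67) = 8 * 20 * 68 = 10880; answer 10880
Part III: R2 = 10880; d = 4; total draws C(15,6) = 5005; favorable C(11,6) = 462; P = 6/65; answer 6/65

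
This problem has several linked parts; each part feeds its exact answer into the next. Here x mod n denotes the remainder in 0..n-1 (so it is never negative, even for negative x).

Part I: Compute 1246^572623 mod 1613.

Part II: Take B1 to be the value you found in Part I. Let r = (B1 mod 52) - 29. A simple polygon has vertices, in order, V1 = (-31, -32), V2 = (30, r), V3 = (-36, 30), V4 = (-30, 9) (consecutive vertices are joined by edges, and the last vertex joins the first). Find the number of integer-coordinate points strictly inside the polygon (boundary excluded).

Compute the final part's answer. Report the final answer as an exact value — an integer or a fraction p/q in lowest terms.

1838

Part I: squarings mod 1613: 1246^1=1246, 1246^2=810, 1246^4=1222, 1246^8=1259, 1246^16=1115, 1246^32=1215, 1246^64=330, 1246^128=829, 1246^256=103, 1246^512=931, 1246^1024=580, 1246^2048=896, 1246^4096=1155, 1246^8192=74, 1246^16384=637, 1246^32768=906, 1246^65536=1432, 1246^131072=501, 1246^262144=986, 1246^524288=1170; 1246^572623 = 1246^1 * 1246^2 * 1246^4 * 1246^8 * 1246^64 * 1246^128 * 1246^1024 * 1246^2048 * 1246^4096 * 1246^8192 * 1246^32768 * 1246^524288 = 1590 (mod 1613); answer 1590
Part II: B1 = 1590; r = 1; cross terms: (-31*1 - 30*-32)=929, (30*30 - -36*1)=936, (-36*9 - -30*30)=576, (-30*-32 - -31*9)=1239; twice the area = |3680| = 3680; area = 1840; boundary points = 1 + 1 + 3 + 1 = 6; strictly interior points = area - boundary/2 + 1 = 1838; answer 1838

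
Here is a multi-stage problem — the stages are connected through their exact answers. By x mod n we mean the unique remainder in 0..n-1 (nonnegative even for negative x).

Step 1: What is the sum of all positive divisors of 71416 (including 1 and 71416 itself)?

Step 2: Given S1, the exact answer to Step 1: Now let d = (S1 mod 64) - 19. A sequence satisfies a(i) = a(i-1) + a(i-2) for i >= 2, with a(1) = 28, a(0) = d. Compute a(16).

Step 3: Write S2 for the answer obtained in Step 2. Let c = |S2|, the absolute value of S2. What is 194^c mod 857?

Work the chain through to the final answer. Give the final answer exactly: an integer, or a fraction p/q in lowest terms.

Step 1: 71416 = 2^3 * 79 * 113; sigma = (1 + 2 + 4 + 8) * (1 + 79) * (1 + 113) = 15 * 80 * 114 = 136800; answer 136800
Step 2: S1 = 136800; d = 13; a(2) = 1*(28) + 1*(13) = 41; iterating: a(2)=41, a(3)=69, a(4)=110, a(5)=179, a(6)=289, a(7)=468, a(8)=757, a(9)=1225, a(10)=1982, a(11)=3207, a(12)=5189, a(13)=8396, a(14)=13585, a(15)=21981, a(16)=35566; answer 35566
Step 3: S2 = 35566; c = 35566; squarings mod 857: 194^1=194, 194^2=785, 194^4=42, 194^8=50, 194^16=786, 194^32=756, 194^64=774, 194^128=33, 194^256=232, 194^512=690, 194^1024=465, 194^2048=261, 194^4096=418, 194^8192=753, 194^16384=532, 194^32768=214; 194^35566 = 194^2 * 194^4 * 194^8 * 194^32 * 194^64 * 194^128 * 194^512 * 194^2048 * 194^32768 = 232 (mod 857); answer 232

232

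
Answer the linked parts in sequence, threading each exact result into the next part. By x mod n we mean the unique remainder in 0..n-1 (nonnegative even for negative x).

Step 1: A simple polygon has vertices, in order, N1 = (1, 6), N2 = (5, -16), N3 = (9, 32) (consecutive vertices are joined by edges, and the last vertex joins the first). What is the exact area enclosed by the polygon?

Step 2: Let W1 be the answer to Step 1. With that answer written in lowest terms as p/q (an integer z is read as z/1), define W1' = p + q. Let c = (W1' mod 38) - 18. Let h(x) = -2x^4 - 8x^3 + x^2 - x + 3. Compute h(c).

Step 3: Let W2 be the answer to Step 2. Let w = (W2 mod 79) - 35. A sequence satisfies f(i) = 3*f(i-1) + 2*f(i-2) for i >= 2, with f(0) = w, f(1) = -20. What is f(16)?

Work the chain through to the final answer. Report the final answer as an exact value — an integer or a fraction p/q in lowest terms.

-6263524434

Step 1: cross terms: (1*-16 - 5*6)=-46, (5*32 - 9*-16)=304, (9*6 - 1*32)=22; twice the area = |280| = 280; area = 140; answer 140
Step 2: W1 = 140; threaded value p + q = 141; c = 9; -2*(9)^4 - 8*(9)^3 + 1*(9)^2 - 1*(9)^1 + 3 = (-13122) + (-5832) + (81) + (-9) + (3) = -18879; answer -18879
Step 3: W2 = -18879; w = -33; f(2) = 3*(-20) + 2*(-33) = -126; iterating: f(2)=-126, f(3)=-418, f(4)=-1506, f(5)=-5354, f(6)=-19074, f(7)=-67930, f(8)=-241938, f(9)=-861674, f(10)=-3068898, f(11)=-10930042, f(12)=-38927922, f(13)=-138643850, f(14)=-493787394, f(15)=-1758649882, f(16)=-6263524434; answer -6263524434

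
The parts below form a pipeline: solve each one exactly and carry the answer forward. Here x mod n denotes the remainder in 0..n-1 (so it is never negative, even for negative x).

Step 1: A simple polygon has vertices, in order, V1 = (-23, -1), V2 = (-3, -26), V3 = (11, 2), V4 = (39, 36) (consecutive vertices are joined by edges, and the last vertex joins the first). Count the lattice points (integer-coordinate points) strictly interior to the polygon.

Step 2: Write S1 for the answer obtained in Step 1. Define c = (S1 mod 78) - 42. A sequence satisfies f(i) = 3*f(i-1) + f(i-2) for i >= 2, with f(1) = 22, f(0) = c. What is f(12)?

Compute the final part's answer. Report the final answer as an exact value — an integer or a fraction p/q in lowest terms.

10704603

Step 1: cross terms: (-23*-26 - -3*-1)=595, (-3*2 - 11*-26)=280, (11*36 - 39*2)=318, (39*-1 - -23*36)=789; twice the area = |1982| = 1982; area = 991; boundary points = 5 + 14 + 2 + 1 = 22; strictly interior points = area - boundary/2 + 1 = 981; answer 981
Step 2: S1 = 981; c = 3; f(2) = 3*(22) + 1*(3) = 69; iterating: f(2)=69, f(3)=229, f(4)=756, f(5)=2497, f(6)=8247, f(7)=27238, f(8)=89961, f(9)=297121, f(10)=981324, f(11)=3241093, f(12)=10704603; answer 10704603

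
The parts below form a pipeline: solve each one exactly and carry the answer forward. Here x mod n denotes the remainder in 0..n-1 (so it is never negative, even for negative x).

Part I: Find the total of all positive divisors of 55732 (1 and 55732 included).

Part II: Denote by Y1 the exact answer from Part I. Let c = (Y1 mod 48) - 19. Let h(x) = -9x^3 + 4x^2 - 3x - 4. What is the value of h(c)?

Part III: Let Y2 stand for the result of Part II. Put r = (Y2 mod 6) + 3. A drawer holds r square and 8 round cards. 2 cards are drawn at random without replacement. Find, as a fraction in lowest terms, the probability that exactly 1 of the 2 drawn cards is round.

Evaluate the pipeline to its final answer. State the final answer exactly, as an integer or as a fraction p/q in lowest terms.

24/55

Part I: 55732 = 2^2 * 13933; sigma = (1 + 2 + 4) * (1 + 13933) = 7 * 13934 = 97538; answer 97538
Part II: Y1 = 97538; c = -17; -9*(-17)^3 + 4*(-17)^2 - 3*(-17)^1 - 4 = (44217) + (1156) + (51) + (-4) = 45420; answer 45420
Part III: Y2 = 45420; r = 3; total draws C(11,2) = 55; favorable C(8,1)*C(3,1) = 24; P = 24/55; answer 24/55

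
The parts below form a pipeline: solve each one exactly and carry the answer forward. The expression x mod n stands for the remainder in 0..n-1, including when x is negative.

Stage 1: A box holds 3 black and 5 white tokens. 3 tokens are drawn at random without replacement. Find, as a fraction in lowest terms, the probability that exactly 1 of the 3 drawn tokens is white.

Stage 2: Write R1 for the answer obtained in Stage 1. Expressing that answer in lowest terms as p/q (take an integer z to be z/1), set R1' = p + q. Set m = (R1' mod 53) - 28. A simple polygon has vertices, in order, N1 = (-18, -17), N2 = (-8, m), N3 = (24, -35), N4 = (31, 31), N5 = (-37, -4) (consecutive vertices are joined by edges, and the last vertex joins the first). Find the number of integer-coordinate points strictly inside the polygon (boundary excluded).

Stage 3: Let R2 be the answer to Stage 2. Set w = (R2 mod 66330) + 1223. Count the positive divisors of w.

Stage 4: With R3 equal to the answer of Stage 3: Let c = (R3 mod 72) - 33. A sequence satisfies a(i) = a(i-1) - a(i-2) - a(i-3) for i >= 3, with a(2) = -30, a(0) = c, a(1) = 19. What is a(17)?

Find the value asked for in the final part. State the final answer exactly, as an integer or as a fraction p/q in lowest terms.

Stage 1: total draws C(8,3) = 56; favorable C(5,1)*C(3,2) = 15; P = 15/56; answer 15/56
Stage 2: R1 = 15/56; threaded value p + q = 71; m = -10; cross terms: (-18*-10 - -8*-17)=44, (-8*-35 - 24*-10)=520, (24*31 - 31*-35)=1829, (31*-4 - -37*31)=1023, (-37*-17 - -18*-4)=557; twice the area = |3973| = 3973; area = 3973/2; boundary points = 1 + 1 + 1 + 1 + 1 = 5; strictly interior points = area - boundary/2 + 1 = 1985; answer 1985
Stage 3: R2 = 1985; w = 3208; 3208 = 2^3 * 401; number of divisors = (3+1) * (1+1) = 8; answer 8
Stage 4: R3 = 8; c = -25; a(3) = 1*(-30) - 1*(19) - 1*(-25) = -24; iterating: a(3)=-24, a(4)=-13, a(5)=41, a(6)=78, a(7)=50, a(8)=-69, a(9)=-197, a(10)=-178, a(11)=88, a(12)=463, a(13)=553, a(14)=2, a(15)=-1014, a(16)=-1569, a(17)=-557; answer -557

-557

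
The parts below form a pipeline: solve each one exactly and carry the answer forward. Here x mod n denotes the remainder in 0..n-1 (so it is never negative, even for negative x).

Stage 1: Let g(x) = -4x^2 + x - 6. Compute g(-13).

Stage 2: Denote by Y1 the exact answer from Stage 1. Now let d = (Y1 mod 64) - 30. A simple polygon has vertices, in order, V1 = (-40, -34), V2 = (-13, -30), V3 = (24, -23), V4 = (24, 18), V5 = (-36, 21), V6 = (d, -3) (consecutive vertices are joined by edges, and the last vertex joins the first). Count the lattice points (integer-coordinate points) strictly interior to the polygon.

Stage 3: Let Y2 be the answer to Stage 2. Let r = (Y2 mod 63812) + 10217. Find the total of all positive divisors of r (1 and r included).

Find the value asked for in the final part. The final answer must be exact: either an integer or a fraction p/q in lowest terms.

Stage 1: -4*(-13)^2 + 1*(-13)^1 - 6 = (-676) + (-13) + (-6) = -695; answer -695
Stage 2: Y1 = -695; d = -21; cross terms: (-40*-30 - -13*-34)=758, (-13*-23 - 24*-30)=1019, (24*18 - 24*-23)=984, (24*21 - -36*18)=1152, (-36*-3 - -21*21)=549, (-21*-34 - -40*-3)=594; twice the area = |5056| = 5056; area = 2528; boundary points = 1 + 1 + 41 + 3 + 3 + 1 = 50; strictly interior points = area - boundary/2 + 1 = 2504; answer 2504
Stage 3: Y2 = 2504; r = 12721; 12721 is prime, so its only divisors are 1 and 12721; sigma = 1 + 12721 = 12722; answer 12722

12722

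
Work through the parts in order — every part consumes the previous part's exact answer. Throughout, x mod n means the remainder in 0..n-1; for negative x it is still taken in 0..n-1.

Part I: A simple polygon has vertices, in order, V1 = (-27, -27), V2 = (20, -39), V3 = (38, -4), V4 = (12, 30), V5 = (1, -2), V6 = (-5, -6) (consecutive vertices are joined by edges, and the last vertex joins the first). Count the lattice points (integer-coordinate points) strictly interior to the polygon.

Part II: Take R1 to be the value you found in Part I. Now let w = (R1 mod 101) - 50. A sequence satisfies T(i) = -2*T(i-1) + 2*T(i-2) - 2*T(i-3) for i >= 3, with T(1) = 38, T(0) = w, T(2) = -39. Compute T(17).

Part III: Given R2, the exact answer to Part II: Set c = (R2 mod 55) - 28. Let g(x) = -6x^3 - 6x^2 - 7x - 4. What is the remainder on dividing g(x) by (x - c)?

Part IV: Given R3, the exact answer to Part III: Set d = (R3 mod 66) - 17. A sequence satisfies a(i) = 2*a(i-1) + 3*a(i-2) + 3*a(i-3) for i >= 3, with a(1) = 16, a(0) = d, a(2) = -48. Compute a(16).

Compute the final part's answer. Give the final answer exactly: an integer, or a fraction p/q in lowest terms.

-176688624

Part I: cross terms: (-27*-39 - 20*-27)=1593, (20*-4 - 38*-39)=1402, (38*30 - 12*-4)=1188, (12*-2 - 1*30)=-54, (1*-6 - -5*-2)=-16, (-5*-27 - -27*-6)=-27; twice the area = |4086| = 4086; area = 2043; boundary points = 1 + 1 + 2 + 1 + 2 + 1 = 8; strictly interior points = area - boundary/2 + 1 = 2040; answer 2040
Part II: R1 = 2040; w = -30; T(3) = -2*(-39) + 2*(38) - 2*(-30) = 214; iterating: T(3)=214, T(4)=-582, T(5)=1670, T(6)=-4932, T(7)=14368, T(8)=-41940, T(9)=122480, T(10)=-357576, T(11)=1043992, T(12)=-3048096, T(13)=8899328, T(14)=-25982832, T(15)=75860512, T(16)=-221485344, T(17)=646657376; answer 646657376
Part III: R2 = 646657376; c = 18; remainder = value at the root: -6*(18)^3 - 6*(18)^2 - 7*(18)^1 - 4 = (-34992) + (-1944) + (-126) + (-4) = -37066; answer -37066
Part IV: R3 = -37066; d = 9; a(3) = 2*(-48) + 3*(16) + 3*(9) = -21; iterating: a(3)=-21, a(4)=-138, a(5)=-483, a(6)=-1443, a(7)=-4749, a(8)=-15276, a(9)=-49128, a(10)=-158331, a(11)=-509874, a(12)=-1642125, a(13)=-5288865, a(14)=-17033727, a(15)=-54860424, a(16)=-176688624; answer -176688624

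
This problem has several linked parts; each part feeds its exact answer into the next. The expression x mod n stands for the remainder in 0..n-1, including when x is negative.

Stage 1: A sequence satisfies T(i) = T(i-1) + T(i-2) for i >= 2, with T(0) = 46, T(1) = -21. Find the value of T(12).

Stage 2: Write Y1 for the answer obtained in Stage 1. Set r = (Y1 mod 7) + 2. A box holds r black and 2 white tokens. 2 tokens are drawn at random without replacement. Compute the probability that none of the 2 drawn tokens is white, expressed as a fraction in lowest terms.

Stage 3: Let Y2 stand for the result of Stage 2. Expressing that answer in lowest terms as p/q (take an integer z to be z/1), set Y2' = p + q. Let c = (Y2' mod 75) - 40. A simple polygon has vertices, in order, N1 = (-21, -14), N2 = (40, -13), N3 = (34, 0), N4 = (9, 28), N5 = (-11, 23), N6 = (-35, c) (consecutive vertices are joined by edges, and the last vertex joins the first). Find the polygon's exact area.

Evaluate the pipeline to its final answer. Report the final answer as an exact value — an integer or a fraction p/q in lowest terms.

4367/2

Stage 1: T(2) = 1*(-21) + 1*(46) = 25; iterating: T(2)=25, T(3)=4, T(4)=29, T(5)=33, T(6)=62, T(7)=95, T(8)=157, T(9)=252, T(10)=409, T(11)=661, T(12)=1070; answer 1070
Stage 2: Y1 = 1070; r = 8; total draws C(10,2) = 45; favorable C(8,2) = 28; P = 28/45; answer 28/45
Stage 3: Y2 = 28/45; threaded value p + q = 73; c = 33; cross terms: (-21*-13 - 40*-14)=833, (40*0 - 34*-13)=442, (34*28 - 9*0)=952, (9*23 - -11*28)=515, (-11*33 - -35*23)=442, (-35*-14 - -21*33)=1183; twice the area = |4367| = 4367; area = 4367/2; answer 4367/2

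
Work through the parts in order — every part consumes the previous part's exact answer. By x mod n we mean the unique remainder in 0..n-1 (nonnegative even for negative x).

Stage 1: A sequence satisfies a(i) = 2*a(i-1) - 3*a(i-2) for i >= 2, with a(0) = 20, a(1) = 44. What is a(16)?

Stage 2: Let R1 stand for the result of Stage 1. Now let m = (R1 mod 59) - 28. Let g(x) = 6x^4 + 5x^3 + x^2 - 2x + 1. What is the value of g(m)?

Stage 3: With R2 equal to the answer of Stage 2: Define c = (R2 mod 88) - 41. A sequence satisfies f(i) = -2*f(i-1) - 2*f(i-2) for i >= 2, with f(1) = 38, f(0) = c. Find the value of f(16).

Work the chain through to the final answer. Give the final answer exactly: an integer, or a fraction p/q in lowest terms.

Stage 1: a(2) = 2*(44) - 3*(20) = 28; iterating: a(2)=28, a(3)=-76, a(4)=-236, a(5)=-244, a(6)=220, a(7)=1172, a(8)=1684, a(9)=-148, a(10)=-5348, a(11)=-10252, a(12)=-4460, a(13)=21836, a(14)=57052, a(15)=48596, a(16)=-73964; answer -73964
Stage 2: R1 = -73964; m = -6; 6*(-6)^4 + 5*(-6)^3 + 1*(-6)^2 - 2*(-6)^1 + 1 = (7776) + (-1080) + (36) + (12) + (1) = 6745; answer 6745
Stage 3: R2 = 6745; c = 16; f(2) = -2*(38) - 2*(16) = -108; iterating: f(2)=-108, f(3)=140, f(4)=-64, f(5)=-152, f(6)=432, f(7)=-560, f(8)=256, f(9)=608, f(10)=-1728, f(11)=2240, f(12)=-1024, f(13)=-2432, f(14)=6912, f(15)=-8960, f(16)=4096; answer 4096

4096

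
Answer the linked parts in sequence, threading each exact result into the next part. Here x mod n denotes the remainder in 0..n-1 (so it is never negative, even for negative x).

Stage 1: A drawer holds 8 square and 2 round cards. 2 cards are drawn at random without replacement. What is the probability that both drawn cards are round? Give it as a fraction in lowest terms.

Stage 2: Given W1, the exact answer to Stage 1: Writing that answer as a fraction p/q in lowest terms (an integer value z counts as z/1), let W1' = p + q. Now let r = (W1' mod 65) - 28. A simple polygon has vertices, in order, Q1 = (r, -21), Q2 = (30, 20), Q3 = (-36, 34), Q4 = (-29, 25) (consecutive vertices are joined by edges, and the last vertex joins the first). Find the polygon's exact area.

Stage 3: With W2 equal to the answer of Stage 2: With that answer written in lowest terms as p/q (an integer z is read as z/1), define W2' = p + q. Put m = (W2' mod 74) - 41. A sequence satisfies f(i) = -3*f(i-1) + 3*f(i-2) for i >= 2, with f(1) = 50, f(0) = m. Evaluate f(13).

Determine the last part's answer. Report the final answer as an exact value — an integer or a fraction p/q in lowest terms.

503396370

Stage 1: total draws C(10,2) = 45; favorable C(2,2) = 1; P = 1/45; answer 1/45
Stage 2: W1 = 1/45; threaded value p + q = 46; r = 18; cross terms: (18*20 - 30*-21)=990, (30*34 - -36*20)=1740, (-36*25 - -29*34)=86, (-29*-21 - 18*25)=159; twice the area = |2975| = 2975; area = 2975/2; answer 2975/2
Stage 3: W2 = 2975/2; threaded value p + q = 2977; m = -24; f(2) = -3*(50) + 3*(-24) = -222; iterating: f(2)=-222, f(3)=816, f(4)=-3114, f(5)=11790, f(6)=-44712, f(7)=169506, f(8)=-642654, f(9)=2436480, f(10)=-9237402, f(11)=35021646, f(12)=-132777144, f(13)=503396370; answer 503396370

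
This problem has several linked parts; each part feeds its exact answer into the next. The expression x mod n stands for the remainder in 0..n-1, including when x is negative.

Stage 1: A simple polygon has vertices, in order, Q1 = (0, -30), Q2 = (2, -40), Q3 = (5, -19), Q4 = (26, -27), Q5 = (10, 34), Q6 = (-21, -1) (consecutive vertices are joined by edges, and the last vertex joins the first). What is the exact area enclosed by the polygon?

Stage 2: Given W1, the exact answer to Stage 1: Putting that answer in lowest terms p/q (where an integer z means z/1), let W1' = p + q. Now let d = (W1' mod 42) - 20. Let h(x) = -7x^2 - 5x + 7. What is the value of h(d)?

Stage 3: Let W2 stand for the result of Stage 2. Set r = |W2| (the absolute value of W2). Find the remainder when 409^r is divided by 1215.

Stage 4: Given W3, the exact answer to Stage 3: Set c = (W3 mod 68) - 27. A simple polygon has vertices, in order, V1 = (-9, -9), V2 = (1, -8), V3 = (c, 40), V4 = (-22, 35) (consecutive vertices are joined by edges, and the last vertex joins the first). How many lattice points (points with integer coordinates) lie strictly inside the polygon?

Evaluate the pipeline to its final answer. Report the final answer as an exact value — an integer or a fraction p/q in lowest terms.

818

Stage 1: cross terms: (0*-40 - 2*-30)=60, (2*-19 - 5*-40)=162, (5*-27 - 26*-19)=359, (26*34 - 10*-27)=1154, (10*-1 - -21*34)=704, (-21*-30 - 0*-1)=630; twice the area = |3069| = 3069; area = 3069/2; answer 3069/2
Stage 2: W1 = 3069/2; threaded value p + q = 3071; d = -15; -7*(-15)^2 - 5*(-15)^1 + 7 = (-1575) + (75) + (7) = -1493; answer -1493
Stage 3: W2 = -1493; r = 1493; squarings mod 1215: 409^1=409, 409^2=826, 409^4=661, 409^8=736, 409^16=1021, 409^32=1186, 409^64=841, 409^128=151, 409^256=931, 409^512=466, 409^1024=886; 409^1493 = 409^1 * 409^4 * 409^16 * 409^64 * 409^128 * 409^256 * 409^1024 = 574 (mod 1215); answer 574
Stage 4: W3 = 574; c = 3; cross terms: (-9*-8 - 1*-9)=81, (1*40 - 3*-8)=64, (3*35 - -22*40)=985, (-22*-9 - -9*35)=513; twice the area = |1643| = 1643; area = 1643/2; boundary points = 1 + 2 + 5 + 1 = 9; strictly interior points = area - boundary/2 + 1 = 818; answer 818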